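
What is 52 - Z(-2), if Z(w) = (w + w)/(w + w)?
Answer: 51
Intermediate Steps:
Z(w) = 1 (Z(w) = (2*w)/((2*w)) = (2*w)*(1/(2*w)) = 1)
52 - Z(-2) = 52 - 1*1 = 52 - 1 = 51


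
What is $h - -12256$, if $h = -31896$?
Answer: $-19640$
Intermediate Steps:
$h - -12256 = -31896 - -12256 = -31896 + 12256 = -19640$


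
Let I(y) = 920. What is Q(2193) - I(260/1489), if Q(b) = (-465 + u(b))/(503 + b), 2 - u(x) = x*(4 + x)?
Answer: -1824701/674 ≈ -2707.3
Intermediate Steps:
u(x) = 2 - x*(4 + x)
Q(b) = (-463 - b² - 4*b)/(503 + b) (Q(b) = (-465 + (2 - b² - 4*b))/(503 + b) = (-463 - b² - 4*b)/(503 + b))
Q(2193) - I(260/1489) = (-463 - 1*2193² - 4*2193)/(503 + 2193) - 1*920 = (-463 - 1*4809249 - 8772)/2696 - 920 = (-463 - 4809249 - 8772)/2696 - 920 = (1/2696)*(-4818484) - 920 = -1204621/674 - 920 = -1824701/674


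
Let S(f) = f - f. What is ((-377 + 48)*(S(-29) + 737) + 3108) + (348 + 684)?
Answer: -238333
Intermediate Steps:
S(f) = 0
((-377 + 48)*(S(-29) + 737) + 3108) + (348 + 684) = ((-377 + 48)*(0 + 737) + 3108) + (348 + 684) = (-329*737 + 3108) + 1032 = (-242473 + 3108) + 1032 = -239365 + 1032 = -238333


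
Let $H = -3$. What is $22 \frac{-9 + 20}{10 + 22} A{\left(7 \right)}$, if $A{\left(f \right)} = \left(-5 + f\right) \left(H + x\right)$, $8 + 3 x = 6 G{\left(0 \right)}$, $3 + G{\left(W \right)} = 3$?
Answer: $- \frac{2057}{24} \approx -85.708$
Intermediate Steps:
$G{\left(W \right)} = 0$ ($G{\left(W \right)} = -3 + 3 = 0$)
$x = - \frac{8}{3}$ ($x = - \frac{8}{3} + \frac{6 \cdot 0}{3} = - \frac{8}{3} + \frac{1}{3} \cdot 0 = - \frac{8}{3} + 0 = - \frac{8}{3} \approx -2.6667$)
$A{\left(f \right)} = \frac{85}{3} - \frac{17 f}{3}$ ($A{\left(f \right)} = \left(-5 + f\right) \left(-3 - \frac{8}{3}\right) = \left(-5 + f\right) \left(- \frac{17}{3}\right) = \frac{85}{3} - \frac{17 f}{3}$)
$22 \frac{-9 + 20}{10 + 22} A{\left(7 \right)} = 22 \frac{-9 + 20}{10 + 22} \left(\frac{85}{3} - \frac{119}{3}\right) = 22 \cdot \frac{11}{32} \left(\frac{85}{3} - \frac{119}{3}\right) = 22 \cdot 11 \cdot \frac{1}{32} \left(- \frac{34}{3}\right) = 22 \cdot \frac{11}{32} \left(- \frac{34}{3}\right) = \frac{121}{16} \left(- \frac{34}{3}\right) = - \frac{2057}{24}$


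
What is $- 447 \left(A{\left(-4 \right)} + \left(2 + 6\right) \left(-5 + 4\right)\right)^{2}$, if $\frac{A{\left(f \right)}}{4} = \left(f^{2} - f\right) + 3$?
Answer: $-3154032$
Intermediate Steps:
$A{\left(f \right)} = 12 - 4 f + 4 f^{2}$ ($A{\left(f \right)} = 4 \left(\left(f^{2} - f\right) + 3\right) = 4 \left(3 + f^{2} - f\right) = 12 - 4 f + 4 f^{2}$)
$- 447 \left(A{\left(-4 \right)} + \left(2 + 6\right) \left(-5 + 4\right)\right)^{2} = - 447 \left(\left(12 - -16 + 4 \left(-4\right)^{2}\right) + \left(2 + 6\right) \left(-5 + 4\right)\right)^{2} = - 447 \left(\left(12 + 16 + 4 \cdot 16\right) + 8 \left(-1\right)\right)^{2} = - 447 \left(\left(12 + 16 + 64\right) - 8\right)^{2} = - 447 \left(92 - 8\right)^{2} = - 447 \cdot 84^{2} = \left(-447\right) 7056 = -3154032$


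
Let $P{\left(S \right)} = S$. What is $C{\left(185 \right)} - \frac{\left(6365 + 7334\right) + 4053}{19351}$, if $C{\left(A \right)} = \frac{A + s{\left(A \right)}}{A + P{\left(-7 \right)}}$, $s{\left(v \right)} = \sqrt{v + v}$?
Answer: $\frac{420079}{3444478} + \frac{\sqrt{370}}{178} \approx 0.23002$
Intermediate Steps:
$s{\left(v \right)} = \sqrt{2} \sqrt{v}$ ($s{\left(v \right)} = \sqrt{2 v} = \sqrt{2} \sqrt{v}$)
$C{\left(A \right)} = \frac{A + \sqrt{2} \sqrt{A}}{-7 + A}$ ($C{\left(A \right)} = \frac{A + \sqrt{2} \sqrt{A}}{A - 7} = \frac{A + \sqrt{2} \sqrt{A}}{-7 + A}$)
$C{\left(185 \right)} - \frac{\left(6365 + 7334\right) + 4053}{19351} = \frac{185 + \sqrt{2} \sqrt{185}}{-7 + 185} - \frac{\left(6365 + 7334\right) + 4053}{19351} = \frac{185 + \sqrt{370}}{178} - \left(13699 + 4053\right) \frac{1}{19351} = \frac{185 + \sqrt{370}}{178} - 17752 \cdot \frac{1}{19351} = \left(\frac{185}{178} + \frac{\sqrt{370}}{178}\right) - \frac{17752}{19351} = \frac{420079}{3444478} + \frac{\sqrt{370}}{178}$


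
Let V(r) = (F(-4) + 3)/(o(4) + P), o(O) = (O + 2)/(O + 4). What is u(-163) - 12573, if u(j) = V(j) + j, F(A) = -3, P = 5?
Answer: -12736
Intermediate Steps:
o(O) = (2 + O)/(4 + O)
V(r) = 0 (V(r) = (-3 + 3)/((2 + 4)/(4 + 4) + 5) = 0/(6/8 + 5) = 0/((⅛)*6 + 5) = 0/(¾ + 5) = 0/(23/4) = 0*(4/23) = 0)
u(j) = j (u(j) = 0 + j = j)
u(-163) - 12573 = -163 - 12573 = -12736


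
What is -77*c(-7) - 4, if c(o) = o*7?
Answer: 3769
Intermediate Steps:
c(o) = 7*o
-77*c(-7) - 4 = -539*(-7) - 4 = -77*(-49) - 4 = 3773 - 4 = 3769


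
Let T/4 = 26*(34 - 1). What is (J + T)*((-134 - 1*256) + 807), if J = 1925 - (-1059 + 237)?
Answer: 2576643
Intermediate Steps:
T = 3432 (T = 4*(26*(34 - 1)) = 4*(26*33) = 4*858 = 3432)
J = 2747 (J = 1925 - 1*(-822) = 1925 + 822 = 2747)
(J + T)*((-134 - 1*256) + 807) = (2747 + 3432)*((-134 - 1*256) + 807) = 6179*((-134 - 256) + 807) = 6179*(-390 + 807) = 6179*417 = 2576643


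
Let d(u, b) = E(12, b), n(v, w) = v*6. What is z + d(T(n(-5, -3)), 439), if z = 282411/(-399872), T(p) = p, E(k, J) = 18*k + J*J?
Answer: 77149821653/399872 ≈ 1.9294e+5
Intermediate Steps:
E(k, J) = J² + 18*k (E(k, J) = 18*k + J² = J² + 18*k)
n(v, w) = 6*v
d(u, b) = 216 + b² (d(u, b) = b² + 18*12 = b² + 216 = 216 + b²)
z = -282411/399872 (z = 282411*(-1/399872) = -282411/399872 ≈ -0.70625)
z + d(T(n(-5, -3)), 439) = -282411/399872 + (216 + 439²) = -282411/399872 + (216 + 192721) = -282411/399872 + 192937 = 77149821653/399872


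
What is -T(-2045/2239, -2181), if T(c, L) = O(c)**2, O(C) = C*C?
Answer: -17489333100625/25131382160641 ≈ -0.69592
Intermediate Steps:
O(C) = C**2
T(c, L) = c**4 (T(c, L) = (c**2)**2 = c**4)
-T(-2045/2239, -2181) = -(-2045/2239)**4 = -1*17489333100625/25131382160641 = -17489333100625/25131382160641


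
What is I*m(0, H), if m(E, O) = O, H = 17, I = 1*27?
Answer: 459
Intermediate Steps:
I = 27
I*m(0, H) = 27*17 = 459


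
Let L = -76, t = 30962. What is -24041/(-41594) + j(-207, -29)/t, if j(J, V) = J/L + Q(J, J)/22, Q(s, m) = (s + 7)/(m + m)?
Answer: 64416153492275/111431075191128 ≈ 0.57808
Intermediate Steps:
Q(s, m) = (7 + s)/(2*m) (Q(s, m) = (7 + s)/((2*m)) = (7 + s)*(1/(2*m)) = (7 + s)/(2*m))
j(J, V) = -J/76 + (7 + J)/(44*J) (j(J, V) = J/(-76) + ((7 + J)/(2*J))/22 = J*(-1/76) + ((7 + J)/(2*J))*(1/22) = -J/76 + (7 + J)/(44*J))
-24041/(-41594) + j(-207, -29)/t = -24041/(-41594) + (1/44 - 1/76*(-207) + (7/44)/(-207))/30962 = -24041*(-1/41594) + (1/44 + 207/76 + (7/44)*(-1/207))*(1/30962) = 24041/41594 + (1/44 + 207/76 - 7/9108)*(1/30962) = 24041/41594 + (475139/173052)*(1/30962) = 24041/41594 + 475139/5358036024 = 64416153492275/111431075191128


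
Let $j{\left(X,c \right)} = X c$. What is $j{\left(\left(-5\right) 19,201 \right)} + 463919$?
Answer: $444824$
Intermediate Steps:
$j{\left(\left(-5\right) 19,201 \right)} + 463919 = \left(-5\right) 19 \cdot 201 + 463919 = \left(-95\right) 201 + 463919 = -19095 + 463919 = 444824$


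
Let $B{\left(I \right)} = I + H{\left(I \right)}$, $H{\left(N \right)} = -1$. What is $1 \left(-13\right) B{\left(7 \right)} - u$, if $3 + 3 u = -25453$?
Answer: $\frac{25222}{3} \approx 8407.3$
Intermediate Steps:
$u = - \frac{25456}{3}$ ($u = -1 + \frac{1}{3} \left(-25453\right) = -1 - \frac{25453}{3} = - \frac{25456}{3} \approx -8485.3$)
$B{\left(I \right)} = -1 + I$ ($B{\left(I \right)} = I - 1 = -1 + I$)
$1 \left(-13\right) B{\left(7 \right)} - u = 1 \left(-13\right) \left(-1 + 7\right) - - \frac{25456}{3} = \left(-13\right) 6 + \frac{25456}{3} = -78 + \frac{25456}{3} = \frac{25222}{3}$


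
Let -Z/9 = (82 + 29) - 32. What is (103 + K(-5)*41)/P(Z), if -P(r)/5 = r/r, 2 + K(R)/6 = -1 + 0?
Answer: 127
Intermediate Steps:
K(R) = -18 (K(R) = -12 + 6*(-1 + 0) = -12 + 6*(-1) = -12 - 6 = -18)
Z = -711 (Z = -9*((82 + 29) - 32) = -9*(111 - 32) = -9*79 = -711)
P(r) = -5 (P(r) = -5*r/r = -5*1 = -5)
(103 + K(-5)*41)/P(Z) = (103 - 18*41)/(-5) = (103 - 738)*(-⅕) = -635*(-⅕) = 127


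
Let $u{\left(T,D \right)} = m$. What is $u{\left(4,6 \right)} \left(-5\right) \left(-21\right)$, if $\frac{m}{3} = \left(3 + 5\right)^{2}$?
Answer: $20160$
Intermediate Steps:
$m = 192$ ($m = 3 \left(3 + 5\right)^{2} = 3 \cdot 8^{2} = 3 \cdot 64 = 192$)
$u{\left(T,D \right)} = 192$
$u{\left(4,6 \right)} \left(-5\right) \left(-21\right) = 192 \left(-5\right) \left(-21\right) = \left(-960\right) \left(-21\right) = 20160$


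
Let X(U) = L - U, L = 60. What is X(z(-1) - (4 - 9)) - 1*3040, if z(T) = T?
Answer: -2984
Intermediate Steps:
X(U) = 60 - U
X(z(-1) - (4 - 9)) - 1*3040 = (60 - (-1 - (4 - 9))) - 1*3040 = (60 - (-1 - 1*(-5))) - 3040 = (60 - (-1 + 5)) - 3040 = (60 - 1*4) - 3040 = (60 - 4) - 3040 = 56 - 3040 = -2984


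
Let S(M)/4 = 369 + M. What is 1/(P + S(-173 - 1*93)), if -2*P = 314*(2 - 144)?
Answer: 1/22706 ≈ 4.4041e-5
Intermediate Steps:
S(M) = 1476 + 4*M (S(M) = 4*(369 + M) = 1476 + 4*M)
P = 22294 (P = -157*(2 - 144) = -157*(-142) = -1/2*(-44588) = 22294)
1/(P + S(-173 - 1*93)) = 1/(22294 + (1476 + 4*(-173 - 1*93))) = 1/(22294 + (1476 + 4*(-173 - 93))) = 1/(22294 + (1476 + 4*(-266))) = 1/(22294 + (1476 - 1064)) = 1/(22294 + 412) = 1/22706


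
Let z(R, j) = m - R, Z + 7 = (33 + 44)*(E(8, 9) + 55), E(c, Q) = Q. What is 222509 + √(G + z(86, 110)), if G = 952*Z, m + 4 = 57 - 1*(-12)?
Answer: 222509 + √4684771 ≈ 2.2467e+5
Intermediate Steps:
Z = 4921 (Z = -7 + (33 + 44)*(9 + 55) = -7 + 77*64 = -7 + 4928 = 4921)
m = 65 (m = -4 + (57 - 1*(-12)) = -4 + (57 + 12) = -4 + 69 = 65)
z(R, j) = 65 - R
G = 4684792 (G = 952*4921 = 4684792)
222509 + √(G + z(86, 110)) = 222509 + √(4684792 + (65 - 1*86)) = 222509 + √(4684792 + (65 - 86)) = 222509 + √(4684792 - 21) = 222509 + √4684771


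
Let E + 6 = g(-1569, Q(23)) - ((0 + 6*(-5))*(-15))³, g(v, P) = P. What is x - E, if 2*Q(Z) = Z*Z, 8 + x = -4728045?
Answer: 172793377/2 ≈ 8.6397e+7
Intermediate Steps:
x = -4728053 (x = -8 - 4728045 = -4728053)
Q(Z) = Z²/2 (Q(Z) = (Z*Z)/2 = Z²/2)
E = -182249483/2 (E = -6 + ((½)*23² - ((0 + 6*(-5))*(-15))³) = -6 + ((½)*529 - ((0 - 30)*(-15))³) = -6 + (529/2 - (-30*(-15))³) = -6 + (529/2 - 1*450³) = -6 + (529/2 - 1*91125000) = -6 + (529/2 - 91125000) = -6 - 182249471/2 = -182249483/2 ≈ -9.1125e+7)
x - E = -4728053 - 1*(-182249483/2) = -4728053 + 182249483/2 = 172793377/2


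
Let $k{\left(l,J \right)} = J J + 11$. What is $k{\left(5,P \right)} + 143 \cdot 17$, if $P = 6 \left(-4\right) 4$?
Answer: $11658$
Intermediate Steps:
$P = -96$ ($P = \left(-24\right) 4 = -96$)
$k{\left(l,J \right)} = 11 + J^{2}$ ($k{\left(l,J \right)} = J^{2} + 11 = 11 + J^{2}$)
$k{\left(5,P \right)} + 143 \cdot 17 = \left(11 + \left(-96\right)^{2}\right) + 143 \cdot 17 = \left(11 + 9216\right) + 2431 = 9227 + 2431 = 11658$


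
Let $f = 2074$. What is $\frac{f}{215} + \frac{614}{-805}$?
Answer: $\frac{307512}{34615} \approx 8.8838$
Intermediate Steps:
$\frac{f}{215} + \frac{614}{-805} = \frac{2074}{215} + \frac{614}{-805} = 2074 \cdot \frac{1}{215} + 614 \left(- \frac{1}{805}\right) = \frac{2074}{215} - \frac{614}{805} = \frac{307512}{34615}$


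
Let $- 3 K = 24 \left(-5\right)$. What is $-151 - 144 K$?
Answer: $-5911$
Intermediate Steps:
$K = 40$ ($K = - \frac{24 \left(-5\right)}{3} = \left(- \frac{1}{3}\right) \left(-120\right) = 40$)
$-151 - 144 K = -151 - 5760 = -5911$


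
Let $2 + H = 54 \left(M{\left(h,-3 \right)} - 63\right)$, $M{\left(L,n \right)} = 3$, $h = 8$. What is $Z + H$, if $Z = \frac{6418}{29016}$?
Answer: $- \frac{47031727}{14508} \approx -3241.8$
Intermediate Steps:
$H = -3242$ ($H = -2 + 54 \left(3 - 63\right) = -2 + 54 \left(-60\right) = -2 - 3240 = -3242$)
$Z = \frac{3209}{14508}$ ($Z = 6418 \cdot \frac{1}{29016} = \frac{3209}{14508} \approx 0.22119$)
$Z + H = \frac{3209}{14508} - 3242 = - \frac{47031727}{14508}$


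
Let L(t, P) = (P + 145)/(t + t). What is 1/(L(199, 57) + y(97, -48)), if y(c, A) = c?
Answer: 199/19404 ≈ 0.010256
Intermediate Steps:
L(t, P) = (145 + P)/(2*t) (L(t, P) = (145 + P)/((2*t)) = (145 + P)*(1/(2*t)) = (145 + P)/(2*t))
1/(L(199, 57) + y(97, -48)) = 1/((1/2)*(145 + 57)/199 + 97) = 1/((1/2)*(1/199)*202 + 97) = 1/(101/199 + 97) = 1/(19404/199) = 199/19404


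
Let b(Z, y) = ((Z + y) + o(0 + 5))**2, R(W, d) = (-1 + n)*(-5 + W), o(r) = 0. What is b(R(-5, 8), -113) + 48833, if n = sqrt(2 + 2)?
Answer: 63962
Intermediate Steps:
n = 2 (n = sqrt(4) = 2)
R(W, d) = -5 + W (R(W, d) = (-1 + 2)*(-5 + W) = 1*(-5 + W) = -5 + W)
b(Z, y) = (Z + y)**2 (b(Z, y) = ((Z + y) + 0)**2 = (Z + y)**2)
b(R(-5, 8), -113) + 48833 = ((-5 - 5) - 113)**2 + 48833 = (-10 - 113)**2 + 48833 = (-123)**2 + 48833 = 15129 + 48833 = 63962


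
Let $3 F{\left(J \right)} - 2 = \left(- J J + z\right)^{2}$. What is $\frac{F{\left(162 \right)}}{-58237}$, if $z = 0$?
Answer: $- \frac{688747538}{174711} \approx -3942.2$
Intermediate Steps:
$F{\left(J \right)} = \frac{2}{3} + \frac{J^{4}}{3}$ ($F{\left(J \right)} = \frac{2}{3} + \frac{\left(- J J + 0\right)^{2}}{3} = \frac{2}{3} + \frac{\left(- J^{2} + 0\right)^{2}}{3} = \frac{2}{3} + \frac{\left(- J^{2}\right)^{2}}{3} = \frac{2}{3} + \frac{J^{4}}{3}$)
$\frac{F{\left(162 \right)}}{-58237} = \frac{\frac{2}{3} + \frac{162^{4}}{3}}{-58237} = \left(\frac{2}{3} + \frac{1}{3} \cdot 688747536\right) \left(- \frac{1}{58237}\right) = \left(\frac{2}{3} + 229582512\right) \left(- \frac{1}{58237}\right) = \frac{688747538}{3} \left(- \frac{1}{58237}\right) = - \frac{688747538}{174711}$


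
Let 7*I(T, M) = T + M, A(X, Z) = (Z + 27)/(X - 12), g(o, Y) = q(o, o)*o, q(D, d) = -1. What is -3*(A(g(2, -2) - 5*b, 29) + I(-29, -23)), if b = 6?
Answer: 2010/77 ≈ 26.104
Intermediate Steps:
g(o, Y) = -o
A(X, Z) = (27 + Z)/(-12 + X)
I(T, M) = M/7 + T/7 (I(T, M) = (T + M)/7 = (M + T)/7 = M/7 + T/7)
-3*(A(g(2, -2) - 5*b, 29) + I(-29, -23)) = -3*((27 + 29)/(-12 + (-1*2 - 5*6)) + ((⅐)*(-23) + (⅐)*(-29))) = -3*(56/(-12 + (-2 - 30)) + (-23/7 - 29/7)) = -3*(56/(-12 - 32) - 52/7) = -3*(56/(-44) - 52/7) = -3*(-1/44*56 - 52/7) = -3*(-14/11 - 52/7) = -3*(-670/77) = 2010/77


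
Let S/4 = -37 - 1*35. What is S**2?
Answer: 82944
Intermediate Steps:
S = -288 (S = 4*(-37 - 1*35) = 4*(-37 - 35) = 4*(-72) = -288)
S**2 = (-288)**2 = 82944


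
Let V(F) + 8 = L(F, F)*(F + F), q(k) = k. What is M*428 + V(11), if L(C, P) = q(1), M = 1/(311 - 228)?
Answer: 1590/83 ≈ 19.157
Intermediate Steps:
M = 1/83 ≈ 0.012048
L(C, P) = 1
V(F) = -8 + 2*F (V(F) = -8 + 1*(F + F) = -8 + 1*(2*F) = -8 + 2*F)
M*428 + V(11) = (1/83)*428 + (-8 + 2*11) = 428/83 + (-8 + 22) = 428/83 + 14 = 1590/83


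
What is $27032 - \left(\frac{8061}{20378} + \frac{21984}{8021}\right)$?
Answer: $\frac{4417920140783}{163451938} \approx 27029.0$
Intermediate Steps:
$27032 - \left(\frac{8061}{20378} + \frac{21984}{8021}\right) = 27032 - \frac{512647233}{163451938} = \frac{4417920140783}{163451938}$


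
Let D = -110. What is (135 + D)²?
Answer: 625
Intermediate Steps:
(135 + D)² = (135 - 110)² = 25² = 625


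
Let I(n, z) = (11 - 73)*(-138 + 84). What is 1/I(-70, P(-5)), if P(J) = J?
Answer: 1/3348 ≈ 0.00029869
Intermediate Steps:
I(n, z) = 3348 (I(n, z) = -62*(-54) = 3348)
1/I(-70, P(-5)) = 1/3348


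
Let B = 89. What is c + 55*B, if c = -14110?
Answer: -9215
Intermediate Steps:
c + 55*B = -14110 + 55*89 = -14110 + 4895 = -9215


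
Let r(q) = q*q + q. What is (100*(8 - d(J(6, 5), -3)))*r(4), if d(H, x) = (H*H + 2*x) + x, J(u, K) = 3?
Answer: 16000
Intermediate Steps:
d(H, x) = H**2 + 3*x (d(H, x) = (H**2 + 2*x) + x = H**2 + 3*x)
r(q) = q + q**2 (r(q) = q**2 + q = q + q**2)
(100*(8 - d(J(6, 5), -3)))*r(4) = (100*(8 - (3**2 + 3*(-3))))*(4*(1 + 4)) = (100*(8 - (9 - 9)))*(4*5) = (100*(8 - 1*0))*20 = (100*(8 + 0))*20 = (100*8)*20 = 800*20 = 16000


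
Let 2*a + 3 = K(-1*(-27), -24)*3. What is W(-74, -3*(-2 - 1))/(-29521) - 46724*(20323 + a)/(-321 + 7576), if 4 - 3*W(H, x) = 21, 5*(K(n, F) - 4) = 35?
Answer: -84159002069521/642524565 ≈ -1.3098e+5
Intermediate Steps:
K(n, F) = 11 (K(n, F) = 4 + (1/5)*35 = 4 + 7 = 11)
W(H, x) = -17/3 (W(H, x) = 4/3 - 1/3*21 = 4/3 - 7 = -17/3)
a = 15 (a = -3/2 + (11*3)/2 = -3/2 + (1/2)*33 = -3/2 + 33/2 = 15)
W(-74, -3*(-2 - 1))/(-29521) - 46724*(20323 + a)/(-321 + 7576) = -17/3/(-29521) - 46724*(20323 + 15)/(-321 + 7576) = -17/3*(-1/29521) - 46724/(7255/20338) = 17/88563 - 46724/(7255*(1/20338)) = 17/88563 - 46724/7255/20338 = 17/88563 - 46724*20338/7255 = 17/88563 - 950272712/7255 = -84159002069521/642524565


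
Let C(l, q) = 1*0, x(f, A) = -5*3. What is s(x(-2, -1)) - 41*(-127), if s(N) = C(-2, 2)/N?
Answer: 5207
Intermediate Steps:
x(f, A) = -15
C(l, q) = 0
s(N) = 0 (s(N) = 0/N = 0)
s(x(-2, -1)) - 41*(-127) = 0 - 41*(-127) = 0 + 5207 = 5207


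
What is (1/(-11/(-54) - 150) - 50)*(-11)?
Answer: 4449544/8089 ≈ 550.07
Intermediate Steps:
(1/(-11/(-54) - 150) - 50)*(-11) = (1/(-11*(-1/54) - 150) - 50)*(-11) = (1/(11/54 - 150) - 50)*(-11) = (1/(-8089/54) - 50)*(-11) = (-54/8089 - 50)*(-11) = -404504/8089*(-11) = 4449544/8089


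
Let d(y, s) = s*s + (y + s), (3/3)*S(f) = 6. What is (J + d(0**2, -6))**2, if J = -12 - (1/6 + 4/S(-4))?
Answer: 10609/36 ≈ 294.69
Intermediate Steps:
S(f) = 6
J = -77/6 (J = -12 - (1/6 + 4/6) = -12 - (1*(1/6) + 4*(1/6)) = -12 - (1/6 + 2/3) = -12 - 1*5/6 = -12 - 5/6 = -77/6 ≈ -12.833)
d(y, s) = s + y + s**2 (d(y, s) = s**2 + (s + y) = s + y + s**2)
(J + d(0**2, -6))**2 = (-77/6 + (-6 + 0**2 + (-6)**2))**2 = (-77/6 + (-6 + 0 + 36))**2 = (-77/6 + 30)**2 = (103/6)**2 = 10609/36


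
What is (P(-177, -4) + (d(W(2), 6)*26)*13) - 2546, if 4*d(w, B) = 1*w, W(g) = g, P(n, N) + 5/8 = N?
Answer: -19053/8 ≈ -2381.6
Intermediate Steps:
P(n, N) = -5/8 + N
d(w, B) = w/4 (d(w, B) = (1*w)/4 = w/4)
(P(-177, -4) + (d(W(2), 6)*26)*13) - 2546 = ((-5/8 - 4) + (((¼)*2)*26)*13) - 2546 = (-37/8 + ((½)*26)*13) - 2546 = (-37/8 + 13*13) - 2546 = (-37/8 + 169) - 2546 = 1315/8 - 2546 = -19053/8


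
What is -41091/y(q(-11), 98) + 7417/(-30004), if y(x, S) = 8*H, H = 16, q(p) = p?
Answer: -308460935/960128 ≈ -321.27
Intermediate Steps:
y(x, S) = 128 (y(x, S) = 8*16 = 128)
-41091/y(q(-11), 98) + 7417/(-30004) = -41091/128 + 7417/(-30004) = -41091*1/128 + 7417*(-1/30004) = -41091/128 - 7417/30004 = -308460935/960128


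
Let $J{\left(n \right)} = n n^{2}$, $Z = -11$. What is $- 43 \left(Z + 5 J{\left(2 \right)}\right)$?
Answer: $-1247$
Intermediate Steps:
$J{\left(n \right)} = n^{3}$
$- 43 \left(Z + 5 J{\left(2 \right)}\right) = - 43 \left(-11 + 5 \cdot 2^{3}\right) = - 43 \left(-11 + 5 \cdot 8\right) = - 43 \left(-11 + 40\right) = \left(-43\right) 29 = -1247$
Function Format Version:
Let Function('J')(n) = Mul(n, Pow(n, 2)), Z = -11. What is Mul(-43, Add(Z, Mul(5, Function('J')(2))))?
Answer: -1247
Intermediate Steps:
Function('J')(n) = Pow(n, 3)
Mul(-43, Add(Z, Mul(5, Function('J')(2)))) = Mul(-43, Add(-11, Mul(5, Pow(2, 3)))) = Mul(-43, Add(-11, Mul(5, 8))) = Mul(-43, Add(-11, 40)) = Mul(-43, 29) = -1247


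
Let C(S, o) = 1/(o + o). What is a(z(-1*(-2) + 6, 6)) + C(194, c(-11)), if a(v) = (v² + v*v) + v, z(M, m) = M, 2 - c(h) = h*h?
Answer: 32367/238 ≈ 136.00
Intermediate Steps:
c(h) = 2 - h² (c(h) = 2 - h*h = 2 - h²)
a(v) = v + 2*v² (a(v) = (v² + v²) + v = 2*v² + v = v + 2*v²)
C(S, o) = 1/(2*o)
a(z(-1*(-2) + 6, 6)) + C(194, c(-11)) = (-1*(-2) + 6)*(1 + 2*(-1*(-2) + 6)) + 1/(2*(2 - 1*(-11)²)) = (2 + 6)*(1 + 2*(2 + 6)) + 1/(2*(2 - 1*121)) = 8*(1 + 2*8) + 1/(2*(2 - 121)) = 8*(1 + 16) + (½)/(-119) = 8*17 + (½)*(-1/119) = 136 - 1/238 = 32367/238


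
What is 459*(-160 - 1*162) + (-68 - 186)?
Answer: -148052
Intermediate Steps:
459*(-160 - 1*162) + (-68 - 186) = 459*(-160 - 162) - 254 = 459*(-322) - 254 = -147798 - 254 = -148052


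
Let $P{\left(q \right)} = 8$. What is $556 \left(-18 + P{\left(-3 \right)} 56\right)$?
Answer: $239080$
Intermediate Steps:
$556 \left(-18 + P{\left(-3 \right)} 56\right) = 556 \left(-18 + 8 \cdot 56\right) = 556 \left(-18 + 448\right) = 556 \cdot 430 = 239080$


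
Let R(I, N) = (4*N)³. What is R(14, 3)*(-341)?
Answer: -589248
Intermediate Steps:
R(I, N) = 64*N³
R(14, 3)*(-341) = (64*3³)*(-341) = (64*27)*(-341) = 1728*(-341) = -589248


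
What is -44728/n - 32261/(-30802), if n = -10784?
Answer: 107850905/20760548 ≈ 5.1950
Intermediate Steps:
-44728/n - 32261/(-30802) = -44728/(-10784) - 32261/(-30802) = -44728*(-1/10784) - 32261*(-1/30802) = 5591/1348 + 32261/30802 = 107850905/20760548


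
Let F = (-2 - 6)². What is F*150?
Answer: 9600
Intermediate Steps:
F = 64 (F = (-8)² = 64)
F*150 = 64*150 = 9600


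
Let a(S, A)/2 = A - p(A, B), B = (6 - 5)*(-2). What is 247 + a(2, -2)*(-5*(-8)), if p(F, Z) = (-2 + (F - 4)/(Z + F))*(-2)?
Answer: 7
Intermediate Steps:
B = -2 (B = 1*(-2) = -2)
p(F, Z) = 4 - 2*(-4 + F)/(F + Z) (p(F, Z) = (-2 + (-4 + F)/(F + Z))*(-2) = 4 - 2*(-4 + F)/(F + Z))
a(S, A) = 2*A - 4*A/(-2 + A) (a(S, A) = 2*(A - 2*(4 + A + 2*(-2))/(A - 2)) = 2*(A - 2*(4 + A - 4)/(-2 + A)) = 2*(A - 2*A/(-2 + A)) = 2*A - 4*A/(-2 + A))
247 + a(2, -2)*(-5*(-8)) = 247 + (2*(-2)*(-4 - 2)/(-2 - 2))*(-5*(-8)) = 247 + (2*(-2)*(-6)/(-4))*40 = 247 + (2*(-2)*(-¼)*(-6))*40 = 247 - 6*40 = 247 - 240 = 7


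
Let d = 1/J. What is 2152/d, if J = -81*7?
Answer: -1220184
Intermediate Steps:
J = -567
d = -1/567 (d = 1/(-567) = -1/567 ≈ -0.0017637)
2152/d = 2152/(-1/567) = 2152*(-567) = -1220184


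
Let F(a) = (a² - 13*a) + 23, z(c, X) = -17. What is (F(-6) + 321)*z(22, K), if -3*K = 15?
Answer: -7786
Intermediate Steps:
K = -5 (K = -⅓*15 = -5)
F(a) = 23 + a² - 13*a
(F(-6) + 321)*z(22, K) = ((23 + (-6)² - 13*(-6)) + 321)*(-17) = ((23 + 36 + 78) + 321)*(-17) = (137 + 321)*(-17) = 458*(-17) = -7786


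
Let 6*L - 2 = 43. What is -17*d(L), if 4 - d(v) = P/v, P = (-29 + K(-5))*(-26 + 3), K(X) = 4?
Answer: 3706/3 ≈ 1235.3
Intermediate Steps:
L = 15/2 (L = 1/3 + (1/6)*43 = 1/3 + 43/6 = 15/2 ≈ 7.5000)
P = 575 (P = (-29 + 4)*(-26 + 3) = -25*(-23) = 575)
d(v) = 4 - 575/v
-17*d(L) = -17*(4 - 575/15/2) = -17*(4 - 575*2/15) = -17*(4 - 230/3) = -17*(-218/3) = 3706/3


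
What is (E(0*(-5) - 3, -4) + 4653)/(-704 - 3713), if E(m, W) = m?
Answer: -4650/4417 ≈ -1.0528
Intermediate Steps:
(E(0*(-5) - 3, -4) + 4653)/(-704 - 3713) = ((0*(-5) - 3) + 4653)/(-704 - 3713) = ((0 - 3) + 4653)/(-4417) = (-3 + 4653)*(-1/4417) = 4650*(-1/4417) = -4650/4417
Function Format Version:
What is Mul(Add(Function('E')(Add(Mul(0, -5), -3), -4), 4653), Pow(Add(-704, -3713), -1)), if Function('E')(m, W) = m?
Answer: Rational(-4650, 4417) ≈ -1.0528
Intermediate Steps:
Mul(Add(Function('E')(Add(Mul(0, -5), -3), -4), 4653), Pow(Add(-704, -3713), -1)) = Mul(Add(Add(Mul(0, -5), -3), 4653), Pow(Add(-704, -3713), -1)) = Mul(Add(Add(0, -3), 4653), Pow(-4417, -1)) = Mul(Add(-3, 4653), Rational(-1, 4417)) = Mul(4650, Rational(-1, 4417)) = Rational(-4650, 4417)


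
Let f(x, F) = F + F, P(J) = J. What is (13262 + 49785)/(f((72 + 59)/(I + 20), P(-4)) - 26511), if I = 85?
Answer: -63047/26519 ≈ -2.3774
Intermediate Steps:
f(x, F) = 2*F
(13262 + 49785)/(f((72 + 59)/(I + 20), P(-4)) - 26511) = (13262 + 49785)/(2*(-4) - 26511) = 63047/(-8 - 26511) = 63047/(-26519) = 63047*(-1/26519) = -63047/26519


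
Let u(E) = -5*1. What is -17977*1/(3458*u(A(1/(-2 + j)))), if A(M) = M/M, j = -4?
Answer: 17977/17290 ≈ 1.0397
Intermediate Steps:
A(M) = 1
u(E) = -5
-17977*1/(3458*u(A(1/(-2 + j)))) = -17977/((91*38)*(-5)) = -17977/(3458*(-5)) = -17977/(-17290) = -17977*(-1/17290) = 17977/17290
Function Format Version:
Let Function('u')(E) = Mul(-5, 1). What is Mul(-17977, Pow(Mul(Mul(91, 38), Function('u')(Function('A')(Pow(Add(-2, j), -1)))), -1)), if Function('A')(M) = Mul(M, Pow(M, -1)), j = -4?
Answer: Rational(17977, 17290) ≈ 1.0397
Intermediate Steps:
Function('A')(M) = 1
Function('u')(E) = -5
Mul(-17977, Pow(Mul(Mul(91, 38), Function('u')(Function('A')(Pow(Add(-2, j), -1)))), -1)) = Mul(-17977, Pow(Mul(Mul(91, 38), -5), -1)) = Mul(-17977, Pow(Mul(3458, -5), -1)) = Mul(-17977, Pow(-17290, -1)) = Mul(-17977, Rational(-1, 17290)) = Rational(17977, 17290)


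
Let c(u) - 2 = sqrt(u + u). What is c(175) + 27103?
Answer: 27105 + 5*sqrt(14) ≈ 27124.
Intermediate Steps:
c(u) = 2 + sqrt(2)*sqrt(u) (c(u) = 2 + sqrt(u + u) = 2 + sqrt(2*u) = 2 + sqrt(2)*sqrt(u))
c(175) + 27103 = (2 + sqrt(2)*sqrt(175)) + 27103 = (2 + sqrt(2)*(5*sqrt(7))) + 27103 = (2 + 5*sqrt(14)) + 27103 = 27105 + 5*sqrt(14)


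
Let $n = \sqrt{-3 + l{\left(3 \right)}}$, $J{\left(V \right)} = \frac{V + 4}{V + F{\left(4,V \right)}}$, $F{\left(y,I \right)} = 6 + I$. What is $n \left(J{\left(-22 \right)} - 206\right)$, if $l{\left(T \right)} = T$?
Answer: $0$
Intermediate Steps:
$J{\left(V \right)} = \frac{4 + V}{6 + 2 V}$ ($J{\left(V \right)} = \frac{V + 4}{V + \left(6 + V\right)} = \frac{4 + V}{6 + 2 V}$)
$n = 0$ ($n = \sqrt{-3 + 3} = \sqrt{0} = 0$)
$n \left(J{\left(-22 \right)} - 206\right) = 0 \left(\frac{4 - 22}{2 \left(3 - 22\right)} - 206\right) = 0 \left(\frac{1}{2} \frac{1}{-19} \left(-18\right) - 206\right) = 0 \left(\frac{1}{2} \left(- \frac{1}{19}\right) \left(-18\right) - 206\right) = 0 \left(\frac{9}{19} - 206\right) = 0 \left(- \frac{3905}{19}\right) = 0$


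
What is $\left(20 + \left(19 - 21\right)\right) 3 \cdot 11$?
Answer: $594$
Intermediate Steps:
$\left(20 + \left(19 - 21\right)\right) 3 \cdot 11 = \left(20 + \left(19 - 21\right)\right) 33 = \left(20 - 2\right) 33 = 18 \cdot 33 = 594$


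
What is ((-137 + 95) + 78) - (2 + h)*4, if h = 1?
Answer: 24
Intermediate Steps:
((-137 + 95) + 78) - (2 + h)*4 = ((-137 + 95) + 78) - (2 + 1)*4 = (-42 + 78) - 3*4 = 36 - 1*12 = 36 - 12 = 24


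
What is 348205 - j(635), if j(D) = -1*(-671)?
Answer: 347534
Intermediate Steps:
j(D) = 671
348205 - j(635) = 348205 - 1*671 = 348205 - 671 = 347534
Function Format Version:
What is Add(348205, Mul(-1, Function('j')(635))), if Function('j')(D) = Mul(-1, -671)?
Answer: 347534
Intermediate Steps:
Function('j')(D) = 671
Add(348205, Mul(-1, Function('j')(635))) = Add(348205, Mul(-1, 671)) = Add(348205, -671) = 347534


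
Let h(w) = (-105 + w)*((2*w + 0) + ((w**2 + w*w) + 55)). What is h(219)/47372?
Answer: 5495655/23686 ≈ 232.02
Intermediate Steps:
h(w) = (-105 + w)*(55 + 2*w + 2*w**2) (h(w) = (-105 + w)*(2*w + ((w**2 + w**2) + 55)) = (-105 + w)*(2*w + (2*w**2 + 55)) = (-105 + w)*(2*w + (55 + 2*w**2)) = (-105 + w)*(55 + 2*w + 2*w**2))
h(219)/47372 = (-5775 - 208*219**2 - 155*219 + 2*219**3)/47372 = (-5775 - 208*47961 - 33945 + 2*10503459)*(1/47372) = (-5775 - 9975888 - 33945 + 21006918)*(1/47372) = 10991310*(1/47372) = 5495655/23686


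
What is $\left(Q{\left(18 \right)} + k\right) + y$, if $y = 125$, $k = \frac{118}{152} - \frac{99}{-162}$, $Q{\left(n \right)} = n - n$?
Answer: $\frac{86449}{684} \approx 126.39$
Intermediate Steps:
$Q{\left(n \right)} = 0$
$k = \frac{949}{684}$ ($k = 118 \cdot \frac{1}{152} - - \frac{11}{18} = \frac{59}{76} + \frac{11}{18} = \frac{949}{684} \approx 1.3874$)
$\left(Q{\left(18 \right)} + k\right) + y = \left(0 + \frac{949}{684}\right) + 125 = \frac{949}{684} + 125 = \frac{86449}{684}$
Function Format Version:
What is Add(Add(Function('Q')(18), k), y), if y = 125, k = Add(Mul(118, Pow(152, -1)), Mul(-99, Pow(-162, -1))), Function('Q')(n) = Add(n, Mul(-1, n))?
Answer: Rational(86449, 684) ≈ 126.39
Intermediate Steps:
Function('Q')(n) = 0
k = Rational(949, 684) (k = Add(Mul(118, Rational(1, 152)), Mul(-99, Rational(-1, 162))) = Add(Rational(59, 76), Rational(11, 18)) = Rational(949, 684) ≈ 1.3874)
Add(Add(Function('Q')(18), k), y) = Add(Add(0, Rational(949, 684)), 125) = Add(Rational(949, 684), 125) = Rational(86449, 684)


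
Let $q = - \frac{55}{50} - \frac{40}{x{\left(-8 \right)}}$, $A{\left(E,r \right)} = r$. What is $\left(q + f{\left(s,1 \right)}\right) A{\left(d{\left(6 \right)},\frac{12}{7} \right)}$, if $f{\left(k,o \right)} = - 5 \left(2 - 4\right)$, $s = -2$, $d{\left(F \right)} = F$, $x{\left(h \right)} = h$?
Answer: $\frac{834}{35} \approx 23.829$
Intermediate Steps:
$f{\left(k,o \right)} = 10$ ($f{\left(k,o \right)} = \left(-5\right) \left(-2\right) = 10$)
$q = \frac{39}{10}$ ($q = - \frac{55}{50} - \frac{40}{-8} = \left(-55\right) \frac{1}{50} - -5 = - \frac{11}{10} + 5 = \frac{39}{10} \approx 3.9$)
$\left(q + f{\left(s,1 \right)}\right) A{\left(d{\left(6 \right)},\frac{12}{7} \right)} = \left(\frac{39}{10} + 10\right) \frac{12}{7} = \frac{139 \cdot 12 \cdot \frac{1}{7}}{10} = \frac{139}{10} \cdot \frac{12}{7} = \frac{834}{35}$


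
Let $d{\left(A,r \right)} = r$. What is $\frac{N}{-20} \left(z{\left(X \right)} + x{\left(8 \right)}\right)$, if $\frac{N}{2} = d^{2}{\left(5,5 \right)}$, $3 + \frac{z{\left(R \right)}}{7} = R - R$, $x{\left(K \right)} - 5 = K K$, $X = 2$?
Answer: $-120$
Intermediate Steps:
$x{\left(K \right)} = 5 + K^{2}$ ($x{\left(K \right)} = 5 + K K = 5 + K^{2}$)
$z{\left(R \right)} = -21$ ($z{\left(R \right)} = -21 + 7 \left(R - R\right) = -21 + 7 \cdot 0 = -21 + 0 = -21$)
$N = 50$ ($N = 2 \cdot 5^{2} = 2 \cdot 25 = 50$)
$\frac{N}{-20} \left(z{\left(X \right)} + x{\left(8 \right)}\right) = \frac{50}{-20} \left(-21 + \left(5 + 8^{2}\right)\right) = 50 \left(- \frac{1}{20}\right) \left(-21 + \left(5 + 64\right)\right) = - \frac{5 \left(-21 + 69\right)}{2} = \left(- \frac{5}{2}\right) 48 = -120$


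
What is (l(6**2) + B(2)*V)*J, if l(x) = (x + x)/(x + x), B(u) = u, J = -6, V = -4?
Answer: 42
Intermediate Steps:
l(x) = 1 (l(x) = (2*x)/((2*x)) = (2*x)*(1/(2*x)) = 1)
(l(6**2) + B(2)*V)*J = (1 + 2*(-4))*(-6) = (1 - 8)*(-6) = -7*(-6) = 42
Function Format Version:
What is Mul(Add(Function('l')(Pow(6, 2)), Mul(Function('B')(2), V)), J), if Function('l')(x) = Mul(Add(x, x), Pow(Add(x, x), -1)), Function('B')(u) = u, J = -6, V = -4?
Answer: 42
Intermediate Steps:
Function('l')(x) = 1 (Function('l')(x) = Mul(Mul(2, x), Pow(Mul(2, x), -1)) = Mul(Mul(2, x), Mul(Rational(1, 2), Pow(x, -1))) = 1)
Mul(Add(Function('l')(Pow(6, 2)), Mul(Function('B')(2), V)), J) = Mul(Add(1, Mul(2, -4)), -6) = Mul(Add(1, -8), -6) = Mul(-7, -6) = 42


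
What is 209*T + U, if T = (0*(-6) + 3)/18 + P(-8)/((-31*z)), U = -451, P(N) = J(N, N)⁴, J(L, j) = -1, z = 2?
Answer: -39017/93 ≈ -419.54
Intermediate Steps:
P(N) = 1 (P(N) = (-1)⁴ = 1)
T = 14/93 (T = (0*(-6) + 3)/18 + 1/(-31*2) = (0 + 3)*(1/18) + 1/(-62) = 3*(1/18) + 1*(-1/62) = ⅙ - 1/62 = 14/93 ≈ 0.15054)
209*T + U = 209*(14/93) - 451 = 2926/93 - 451 = -39017/93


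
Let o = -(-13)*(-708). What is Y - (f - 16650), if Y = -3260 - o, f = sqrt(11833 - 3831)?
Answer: 22594 - sqrt(8002) ≈ 22505.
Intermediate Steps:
f = sqrt(8002) ≈ 89.454
o = -9204 (o = -1*9204 = -9204)
Y = 5944 (Y = -3260 - 1*(-9204) = -3260 + 9204 = 5944)
Y - (f - 16650) = 5944 - (sqrt(8002) - 16650) = 5944 - (-16650 + sqrt(8002)) = 5944 + (16650 - sqrt(8002)) = 22594 - sqrt(8002)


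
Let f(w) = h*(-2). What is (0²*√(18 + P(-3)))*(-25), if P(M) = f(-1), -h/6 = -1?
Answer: 0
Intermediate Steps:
h = 6 (h = -6*(-1) = 6)
f(w) = -12 (f(w) = 6*(-2) = -12)
P(M) = -12
(0²*√(18 + P(-3)))*(-25) = (0²*√(18 - 12))*(-25) = (0*√6)*(-25) = 0*(-25) = 0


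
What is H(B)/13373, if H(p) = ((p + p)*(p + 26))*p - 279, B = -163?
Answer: -7280185/13373 ≈ -544.39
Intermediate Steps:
H(p) = -279 + 2*p²*(26 + p) (H(p) = ((2*p)*(26 + p))*p - 279 = (2*p*(26 + p))*p - 279 = 2*p²*(26 + p) - 279 = -279 + 2*p²*(26 + p))
H(B)/13373 = (-279 + 2*(-163)³ + 52*(-163)²)/13373 = (-279 + 2*(-4330747) + 52*26569)*(1/13373) = (-279 - 8661494 + 1381588)*(1/13373) = -7280185*1/13373 = -7280185/13373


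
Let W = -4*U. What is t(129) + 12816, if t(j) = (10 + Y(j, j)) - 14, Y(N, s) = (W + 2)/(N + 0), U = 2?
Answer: 550914/43 ≈ 12812.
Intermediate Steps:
W = -8 (W = -4*2 = -8)
Y(N, s) = -6/N (Y(N, s) = (-8 + 2)/(N + 0) = -6/N)
t(j) = -4 - 6/j (t(j) = (10 - 6/j) - 14 = -4 - 6/j)
t(129) + 12816 = (-4 - 6/129) + 12816 = (-4 - 6*1/129) + 12816 = (-4 - 2/43) + 12816 = -174/43 + 12816 = 550914/43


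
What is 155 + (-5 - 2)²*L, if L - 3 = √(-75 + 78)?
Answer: 302 + 49*√3 ≈ 386.87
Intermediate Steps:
L = 3 + √3 (L = 3 + √(-75 + 78) = 3 + √3 ≈ 4.7320)
155 + (-5 - 2)²*L = 155 + (-5 - 2)²*(3 + √3) = 155 + (-7)²*(3 + √3) = 155 + 49*(3 + √3) = 155 + (147 + 49*√3) = 302 + 49*√3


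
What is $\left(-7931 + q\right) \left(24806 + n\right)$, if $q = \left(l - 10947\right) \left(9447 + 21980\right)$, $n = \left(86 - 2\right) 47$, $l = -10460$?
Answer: $-19344705512880$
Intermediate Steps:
$n = 3948$ ($n = 84 \cdot 47 = 3948$)
$q = -672757789$ ($q = \left(-10460 - 10947\right) \left(9447 + 21980\right) = \left(-21407\right) 31427 = -672757789$)
$\left(-7931 + q\right) \left(24806 + n\right) = \left(-7931 - 672757789\right) \left(24806 + 3948\right) = \left(-672765720\right) 28754 = -19344705512880$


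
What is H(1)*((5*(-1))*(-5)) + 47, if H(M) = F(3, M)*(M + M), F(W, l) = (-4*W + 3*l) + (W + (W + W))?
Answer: 47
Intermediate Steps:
F(W, l) = -W + 3*l (F(W, l) = (-4*W + 3*l) + (W + 2*W) = (-4*W + 3*l) + 3*W = -W + 3*l)
H(M) = 2*M*(-3 + 3*M) (H(M) = (-1*3 + 3*M)*(M + M) = (-3 + 3*M)*(2*M) = 2*M*(-3 + 3*M))
H(1)*((5*(-1))*(-5)) + 47 = (6*1*(-1 + 1))*((5*(-1))*(-5)) + 47 = (6*1*0)*(-5*(-5)) + 47 = 0*25 + 47 = 0 + 47 = 47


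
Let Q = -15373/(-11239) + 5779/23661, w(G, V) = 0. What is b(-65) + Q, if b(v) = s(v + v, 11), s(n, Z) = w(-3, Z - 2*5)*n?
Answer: 428690734/265925979 ≈ 1.6121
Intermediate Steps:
Q = 428690734/265925979 (Q = -15373*(-1/11239) + 5779*(1/23661) = 15373/11239 + 5779/23661 = 428690734/265925979 ≈ 1.6121)
s(n, Z) = 0 (s(n, Z) = 0*n = 0)
b(v) = 0
b(-65) + Q = 0 + 428690734/265925979 = 428690734/265925979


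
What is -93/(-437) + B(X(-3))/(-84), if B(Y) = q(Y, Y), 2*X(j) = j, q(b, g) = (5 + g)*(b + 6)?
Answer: 177/6992 ≈ 0.025315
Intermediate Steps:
q(b, g) = (5 + g)*(6 + b)
X(j) = j/2
B(Y) = 30 + Y**2 + 11*Y (B(Y) = 30 + 5*Y + 6*Y + Y*Y = 30 + 5*Y + 6*Y + Y**2 = 30 + Y**2 + 11*Y)
-93/(-437) + B(X(-3))/(-84) = -93/(-437) + (30 + ((1/2)*(-3))**2 + 11*((1/2)*(-3)))/(-84) = -93*(-1/437) + (30 + (-3/2)**2 + 11*(-3/2))*(-1/84) = 93/437 + (30 + 9/4 - 33/2)*(-1/84) = 93/437 + (63/4)*(-1/84) = 93/437 - 3/16 = 177/6992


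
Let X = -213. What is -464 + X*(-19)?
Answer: 3583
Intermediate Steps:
-464 + X*(-19) = -464 - 213*(-19) = -464 + 4047 = 3583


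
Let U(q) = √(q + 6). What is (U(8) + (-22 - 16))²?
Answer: (38 - √14)² ≈ 1173.6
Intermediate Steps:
U(q) = √(6 + q)
(U(8) + (-22 - 16))² = (√(6 + 8) + (-22 - 16))² = (√14 - 38)² = (-38 + √14)²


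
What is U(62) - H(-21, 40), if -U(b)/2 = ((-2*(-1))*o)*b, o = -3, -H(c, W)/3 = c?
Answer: 681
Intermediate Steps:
H(c, W) = -3*c
U(b) = 12*b (U(b) = -2*-2*(-1)*(-3)*b = -2*2*(-3)*b = -(-12)*b = 12*b)
U(62) - H(-21, 40) = 12*62 - (-3)*(-21) = 744 - 1*63 = 744 - 63 = 681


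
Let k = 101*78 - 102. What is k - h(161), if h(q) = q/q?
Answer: 7775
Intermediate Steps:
h(q) = 1
k = 7776 (k = 7878 - 102 = 7776)
k - h(161) = 7776 - 1*1 = 7776 - 1 = 7775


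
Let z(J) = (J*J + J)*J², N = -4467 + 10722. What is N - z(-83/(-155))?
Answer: 3610253824069/577200625 ≈ 6254.8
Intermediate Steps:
N = 6255
z(J) = J²*(J + J²) (z(J) = (J² + J)*J² = (J + J²)*J² = J²*(J + J²))
N - z(-83/(-155)) = 6255 - (-83/(-155))³*(1 - 83/(-155)) = 6255 - (-83*(-1/155))³*(1 - 83*(-1/155)) = 6255 - (83/155)³*(1 + 83/155) = 6255 - 571787*238/(3723875*155) = 6255 - 1*136085306/577200625 = 6255 - 136085306/577200625 = 3610253824069/577200625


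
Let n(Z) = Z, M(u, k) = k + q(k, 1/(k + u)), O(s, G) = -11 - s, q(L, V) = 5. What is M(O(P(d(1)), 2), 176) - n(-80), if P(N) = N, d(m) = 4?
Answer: 261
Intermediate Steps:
M(u, k) = 5 + k (M(u, k) = k + 5 = 5 + k)
M(O(P(d(1)), 2), 176) - n(-80) = (5 + 176) - 1*(-80) = 181 + 80 = 261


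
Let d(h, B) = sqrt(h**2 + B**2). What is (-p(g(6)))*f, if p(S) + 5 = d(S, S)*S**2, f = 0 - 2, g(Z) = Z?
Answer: -10 + 432*sqrt(2) ≈ 600.94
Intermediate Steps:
d(h, B) = sqrt(B**2 + h**2)
f = -2
p(S) = -5 + sqrt(2)*S**2*sqrt(S**2) (p(S) = -5 + sqrt(S**2 + S**2)*S**2 = -5 + sqrt(2*S**2)*S**2 = -5 + (sqrt(2)*sqrt(S**2))*S**2 = -5 + sqrt(2)*S**2*sqrt(S**2))
(-p(g(6)))*f = -(-5 + sqrt(2)*6**2*sqrt(6**2))*(-2) = -(-5 + sqrt(2)*36*sqrt(36))*(-2) = -(-5 + sqrt(2)*36*6)*(-2) = -(-5 + 216*sqrt(2))*(-2) = (5 - 216*sqrt(2))*(-2) = -10 + 432*sqrt(2)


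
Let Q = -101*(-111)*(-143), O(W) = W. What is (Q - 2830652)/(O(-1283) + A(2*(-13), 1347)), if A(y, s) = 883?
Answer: 177353/16 ≈ 11085.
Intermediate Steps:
Q = -1603173 (Q = 11211*(-143) = -1603173)
(Q - 2830652)/(O(-1283) + A(2*(-13), 1347)) = (-1603173 - 2830652)/(-1283 + 883) = -4433825/(-400) = -4433825*(-1/400) = 177353/16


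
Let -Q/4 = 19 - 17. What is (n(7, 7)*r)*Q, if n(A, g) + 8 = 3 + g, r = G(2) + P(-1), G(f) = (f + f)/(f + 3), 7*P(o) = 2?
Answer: -608/35 ≈ -17.371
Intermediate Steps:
Q = -8 (Q = -4*(19 - 17) = -4*2 = -8)
P(o) = 2/7 (P(o) = (⅐)*2 = 2/7)
G(f) = 2*f/(3 + f) (G(f) = (2*f)/(3 + f) = 2*f/(3 + f))
r = 38/35 (r = 2*2/(3 + 2) + 2/7 = 2*2/5 + 2/7 = 2*2*(⅕) + 2/7 = ⅘ + 2/7 = 38/35 ≈ 1.0857)
n(A, g) = -5 + g (n(A, g) = -8 + (3 + g) = -5 + g)
(n(7, 7)*r)*Q = ((-5 + 7)*(38/35))*(-8) = (2*(38/35))*(-8) = (76/35)*(-8) = -608/35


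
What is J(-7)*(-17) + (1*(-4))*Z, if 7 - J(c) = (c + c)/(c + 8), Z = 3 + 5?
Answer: -389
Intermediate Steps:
Z = 8
J(c) = 7 - 2*c/(8 + c) (J(c) = 7 - (c + c)/(c + 8) = 7 - 2*c/(8 + c))
J(-7)*(-17) + (1*(-4))*Z = ((56 + 5*(-7))/(8 - 7))*(-17) + (1*(-4))*8 = ((56 - 35)/1)*(-17) - 4*8 = (1*21)*(-17) - 32 = 21*(-17) - 32 = -357 - 32 = -389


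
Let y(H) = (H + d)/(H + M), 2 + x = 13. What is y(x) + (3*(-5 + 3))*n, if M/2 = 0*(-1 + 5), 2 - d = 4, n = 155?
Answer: -10221/11 ≈ -929.18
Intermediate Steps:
x = 11 (x = -2 + 13 = 11)
d = -2 (d = 2 - 1*4 = 2 - 4 = -2)
M = 0 (M = 2*(0*(-1 + 5)) = 2*(0*4) = 2*0 = 0)
y(H) = (-2 + H)/H (y(H) = (H - 2)/(H + 0) = (-2 + H)/H)
y(x) + (3*(-5 + 3))*n = (-2 + 11)/11 + (3*(-5 + 3))*155 = (1/11)*9 + (3*(-2))*155 = 9/11 - 6*155 = 9/11 - 930 = -10221/11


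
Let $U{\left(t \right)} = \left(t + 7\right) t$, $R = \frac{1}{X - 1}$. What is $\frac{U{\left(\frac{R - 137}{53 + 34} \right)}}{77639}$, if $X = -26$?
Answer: $- \frac{47149100}{428396551839} \approx -0.00011006$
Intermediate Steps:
$R = - \frac{1}{27}$ ($R = \frac{1}{-26 - 1} = \frac{1}{-27} = - \frac{1}{27} \approx -0.037037$)
$U{\left(t \right)} = t \left(7 + t\right)$ ($U{\left(t \right)} = \left(7 + t\right) t = t \left(7 + t\right)$)
$\frac{U{\left(\frac{R - 137}{53 + 34} \right)}}{77639} = \frac{\frac{- \frac{1}{27} - 137}{53 + 34} \left(7 + \frac{- \frac{1}{27} - 137}{53 + 34}\right)}{77639} = - \frac{3700}{27 \cdot 87} \left(7 - \frac{3700}{27 \cdot 87}\right) \frac{1}{77639} = \left(- \frac{3700}{27}\right) \frac{1}{87} \left(7 - \frac{3700}{2349}\right) \frac{1}{77639} = - \frac{3700 \left(7 - \frac{3700}{2349}\right)}{2349} \cdot \frac{1}{77639} = \left(- \frac{3700}{2349}\right) \frac{12743}{2349} \cdot \frac{1}{77639} = \left(- \frac{47149100}{5517801}\right) \frac{1}{77639} = - \frac{47149100}{428396551839}$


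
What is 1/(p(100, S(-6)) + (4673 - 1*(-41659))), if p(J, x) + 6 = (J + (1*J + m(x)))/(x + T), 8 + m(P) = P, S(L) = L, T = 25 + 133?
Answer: 76/3520869 ≈ 2.1586e-5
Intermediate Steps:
T = 158
m(P) = -8 + P
p(J, x) = -6 + (-8 + x + 2*J)/(158 + x) (p(J, x) = -6 + (J + (1*J + (-8 + x)))/(x + 158) = -6 + (J + (J + (-8 + x)))/(158 + x) = -6 + (J + (-8 + J + x))/(158 + x) = -6 + (-8 + x + 2*J)/(158 + x))
1/(p(100, S(-6)) + (4673 - 1*(-41659))) = 1/((-956 - 5*(-6) + 2*100)/(158 - 6) + (4673 - 1*(-41659))) = 1/((-956 + 30 + 200)/152 + (4673 + 41659)) = 1/((1/152)*(-726) + 46332) = 1/(-363/76 + 46332) = 1/(3520869/76) = 76/3520869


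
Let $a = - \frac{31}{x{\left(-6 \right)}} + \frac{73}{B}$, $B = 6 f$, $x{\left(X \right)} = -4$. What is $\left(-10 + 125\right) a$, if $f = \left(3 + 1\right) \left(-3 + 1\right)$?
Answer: $\frac{34385}{48} \approx 716.35$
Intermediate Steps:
$f = -8$ ($f = 4 \left(-2\right) = -8$)
$B = -48$ ($B = 6 \left(-8\right) = -48$)
$a = \frac{299}{48}$ ($a = - \frac{31}{-4} + \frac{73}{-48} = \left(-31\right) \left(- \frac{1}{4}\right) + 73 \left(- \frac{1}{48}\right) = \frac{31}{4} - \frac{73}{48} = \frac{299}{48} \approx 6.2292$)
$\left(-10 + 125\right) a = \left(-10 + 125\right) \frac{299}{48} = 115 \cdot \frac{299}{48} = \frac{34385}{48}$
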